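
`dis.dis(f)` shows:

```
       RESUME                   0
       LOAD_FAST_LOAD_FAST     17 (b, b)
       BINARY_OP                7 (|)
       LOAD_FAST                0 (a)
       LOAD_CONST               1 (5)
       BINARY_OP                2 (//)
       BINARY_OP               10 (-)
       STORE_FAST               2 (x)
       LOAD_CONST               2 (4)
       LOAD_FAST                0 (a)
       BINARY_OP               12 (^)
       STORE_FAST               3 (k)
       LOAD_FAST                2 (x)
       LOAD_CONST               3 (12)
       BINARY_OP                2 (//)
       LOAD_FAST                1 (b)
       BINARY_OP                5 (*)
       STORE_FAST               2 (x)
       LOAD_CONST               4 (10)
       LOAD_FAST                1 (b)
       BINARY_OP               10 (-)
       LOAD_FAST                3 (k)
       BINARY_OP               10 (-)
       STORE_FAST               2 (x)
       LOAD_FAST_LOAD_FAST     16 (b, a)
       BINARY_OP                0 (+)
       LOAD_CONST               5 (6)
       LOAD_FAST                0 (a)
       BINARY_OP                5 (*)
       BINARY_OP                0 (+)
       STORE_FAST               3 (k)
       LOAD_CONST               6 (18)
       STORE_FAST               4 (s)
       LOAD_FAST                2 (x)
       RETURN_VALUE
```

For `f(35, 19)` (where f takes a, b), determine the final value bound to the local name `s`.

18

LOAD_FAST_LOAD_FAST b,b → push 19,19. Stack: [19, 19]
BINARY_OP | → 19 | 19 = 19. Stack: [19]
LOAD_FAST a → push 35. Stack: [19, 35]
LOAD_CONST → push 5. Stack: [19, 35, 5]
BINARY_OP // → 35 // 5 = 7. Stack: [19, 7]
BINARY_OP - → 19 - 7 = 12. Stack: [12]
STORE_FAST x → x=12. Stack: []
LOAD_CONST → push 4. Stack: [4]
LOAD_FAST a → push 35. Stack: [4, 35]
BINARY_OP ^ → 4 ^ 35 = 39. Stack: [39]
STORE_FAST k → k=39. Stack: []
LOAD_FAST x → push 12. Stack: [12]
LOAD_CONST → push 12. Stack: [12, 12]
BINARY_OP // → 12 // 12 = 1. Stack: [1]
LOAD_FAST b → push 19. Stack: [1, 19]
BINARY_OP * → 1 * 19 = 19. Stack: [19]
STORE_FAST x → x=19. Stack: []
LOAD_CONST → push 10. Stack: [10]
LOAD_FAST b → push 19. Stack: [10, 19]
BINARY_OP - → 10 - 19 = -9. Stack: [-9]
LOAD_FAST k → push 39. Stack: [-9, 39]
BINARY_OP - → -9 - 39 = -48. Stack: [-48]
STORE_FAST x → x=-48. Stack: []
LOAD_FAST_LOAD_FAST b,a → push 19,35. Stack: [19, 35]
BINARY_OP + → 19 + 35 = 54. Stack: [54]
LOAD_CONST → push 6. Stack: [54, 6]
LOAD_FAST a → push 35. Stack: [54, 6, 35]
BINARY_OP * → 6 * 35 = 210. Stack: [54, 210]
BINARY_OP + → 54 + 210 = 264. Stack: [264]
STORE_FAST k → k=264. Stack: []
LOAD_CONST → push 18. Stack: [18]
STORE_FAST s → s=18. Stack: []
LOAD_FAST x → push -48. Stack: [-48]
RETURN_VALUE → return -48.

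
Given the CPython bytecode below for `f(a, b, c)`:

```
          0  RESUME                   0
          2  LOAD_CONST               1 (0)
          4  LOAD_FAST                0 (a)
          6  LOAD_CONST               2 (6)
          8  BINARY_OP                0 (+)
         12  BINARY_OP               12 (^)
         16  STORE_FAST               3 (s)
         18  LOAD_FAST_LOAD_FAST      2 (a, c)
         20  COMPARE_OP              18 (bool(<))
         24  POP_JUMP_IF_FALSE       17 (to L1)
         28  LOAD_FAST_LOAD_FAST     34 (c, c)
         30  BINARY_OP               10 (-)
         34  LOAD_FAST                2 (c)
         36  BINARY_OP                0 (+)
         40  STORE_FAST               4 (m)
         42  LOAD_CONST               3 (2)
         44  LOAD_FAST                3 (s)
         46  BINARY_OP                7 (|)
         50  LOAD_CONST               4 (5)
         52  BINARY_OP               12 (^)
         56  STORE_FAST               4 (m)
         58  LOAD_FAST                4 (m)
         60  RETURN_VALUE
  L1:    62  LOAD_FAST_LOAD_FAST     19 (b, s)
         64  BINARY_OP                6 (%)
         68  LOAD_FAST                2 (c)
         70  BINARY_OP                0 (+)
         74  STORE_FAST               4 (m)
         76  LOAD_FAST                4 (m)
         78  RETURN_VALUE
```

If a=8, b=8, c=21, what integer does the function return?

LOAD_CONST → push 0. Stack: [0]
LOAD_FAST a → push 8. Stack: [0, 8]
LOAD_CONST → push 6. Stack: [0, 8, 6]
BINARY_OP + → 8 + 6 = 14. Stack: [0, 14]
BINARY_OP ^ → 0 ^ 14 = 14. Stack: [14]
STORE_FAST s → s=14. Stack: []
LOAD_FAST_LOAD_FAST a,c → push 8,21. Stack: [8, 21]
COMPARE_OP bool(<) → 8 vs 21 = True. Stack: [True]
POP_JUMP_IF_FALSE → pop True; no jump. Stack: []
LOAD_FAST_LOAD_FAST c,c → push 21,21. Stack: [21, 21]
BINARY_OP - → 21 - 21 = 0. Stack: [0]
LOAD_FAST c → push 21. Stack: [0, 21]
BINARY_OP + → 0 + 21 = 21. Stack: [21]
STORE_FAST m → m=21. Stack: []
LOAD_CONST → push 2. Stack: [2]
LOAD_FAST s → push 14. Stack: [2, 14]
BINARY_OP | → 2 | 14 = 14. Stack: [14]
LOAD_CONST → push 5. Stack: [14, 5]
BINARY_OP ^ → 14 ^ 5 = 11. Stack: [11]
STORE_FAST m → m=11. Stack: []
LOAD_FAST m → push 11. Stack: [11]
RETURN_VALUE → return 11.

11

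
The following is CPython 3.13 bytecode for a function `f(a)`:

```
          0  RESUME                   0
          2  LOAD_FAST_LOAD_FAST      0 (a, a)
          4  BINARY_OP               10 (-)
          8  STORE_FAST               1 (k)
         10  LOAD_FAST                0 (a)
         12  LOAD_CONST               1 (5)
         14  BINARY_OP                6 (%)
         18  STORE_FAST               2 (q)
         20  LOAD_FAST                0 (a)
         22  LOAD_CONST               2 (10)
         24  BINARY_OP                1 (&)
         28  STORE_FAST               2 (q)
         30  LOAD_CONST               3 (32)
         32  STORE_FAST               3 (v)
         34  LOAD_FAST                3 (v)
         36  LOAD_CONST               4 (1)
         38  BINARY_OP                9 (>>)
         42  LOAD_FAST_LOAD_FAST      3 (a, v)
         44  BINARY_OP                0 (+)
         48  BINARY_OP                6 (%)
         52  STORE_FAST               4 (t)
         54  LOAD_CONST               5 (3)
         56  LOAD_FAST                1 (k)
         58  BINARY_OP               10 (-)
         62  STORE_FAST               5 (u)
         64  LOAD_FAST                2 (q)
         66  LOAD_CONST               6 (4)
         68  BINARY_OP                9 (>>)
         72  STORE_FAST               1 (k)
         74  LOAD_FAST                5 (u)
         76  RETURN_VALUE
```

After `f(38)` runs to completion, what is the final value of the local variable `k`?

0

LOAD_FAST_LOAD_FAST a,a → push 38,38. Stack: [38, 38]
BINARY_OP - → 38 - 38 = 0. Stack: [0]
STORE_FAST k → k=0. Stack: []
LOAD_FAST a → push 38. Stack: [38]
LOAD_CONST → push 5. Stack: [38, 5]
BINARY_OP % → 38 % 5 = 3. Stack: [3]
STORE_FAST q → q=3. Stack: []
LOAD_FAST a → push 38. Stack: [38]
LOAD_CONST → push 10. Stack: [38, 10]
BINARY_OP & → 38 & 10 = 2. Stack: [2]
STORE_FAST q → q=2. Stack: []
LOAD_CONST → push 32. Stack: [32]
STORE_FAST v → v=32. Stack: []
LOAD_FAST v → push 32. Stack: [32]
LOAD_CONST → push 1. Stack: [32, 1]
BINARY_OP >> → 32 >> 1 = 16. Stack: [16]
LOAD_FAST_LOAD_FAST a,v → push 38,32. Stack: [16, 38, 32]
BINARY_OP + → 38 + 32 = 70. Stack: [16, 70]
BINARY_OP % → 16 % 70 = 16. Stack: [16]
STORE_FAST t → t=16. Stack: []
LOAD_CONST → push 3. Stack: [3]
LOAD_FAST k → push 0. Stack: [3, 0]
BINARY_OP - → 3 - 0 = 3. Stack: [3]
STORE_FAST u → u=3. Stack: []
LOAD_FAST q → push 2. Stack: [2]
LOAD_CONST → push 4. Stack: [2, 4]
BINARY_OP >> → 2 >> 4 = 0. Stack: [0]
STORE_FAST k → k=0. Stack: []
LOAD_FAST u → push 3. Stack: [3]
RETURN_VALUE → return 3.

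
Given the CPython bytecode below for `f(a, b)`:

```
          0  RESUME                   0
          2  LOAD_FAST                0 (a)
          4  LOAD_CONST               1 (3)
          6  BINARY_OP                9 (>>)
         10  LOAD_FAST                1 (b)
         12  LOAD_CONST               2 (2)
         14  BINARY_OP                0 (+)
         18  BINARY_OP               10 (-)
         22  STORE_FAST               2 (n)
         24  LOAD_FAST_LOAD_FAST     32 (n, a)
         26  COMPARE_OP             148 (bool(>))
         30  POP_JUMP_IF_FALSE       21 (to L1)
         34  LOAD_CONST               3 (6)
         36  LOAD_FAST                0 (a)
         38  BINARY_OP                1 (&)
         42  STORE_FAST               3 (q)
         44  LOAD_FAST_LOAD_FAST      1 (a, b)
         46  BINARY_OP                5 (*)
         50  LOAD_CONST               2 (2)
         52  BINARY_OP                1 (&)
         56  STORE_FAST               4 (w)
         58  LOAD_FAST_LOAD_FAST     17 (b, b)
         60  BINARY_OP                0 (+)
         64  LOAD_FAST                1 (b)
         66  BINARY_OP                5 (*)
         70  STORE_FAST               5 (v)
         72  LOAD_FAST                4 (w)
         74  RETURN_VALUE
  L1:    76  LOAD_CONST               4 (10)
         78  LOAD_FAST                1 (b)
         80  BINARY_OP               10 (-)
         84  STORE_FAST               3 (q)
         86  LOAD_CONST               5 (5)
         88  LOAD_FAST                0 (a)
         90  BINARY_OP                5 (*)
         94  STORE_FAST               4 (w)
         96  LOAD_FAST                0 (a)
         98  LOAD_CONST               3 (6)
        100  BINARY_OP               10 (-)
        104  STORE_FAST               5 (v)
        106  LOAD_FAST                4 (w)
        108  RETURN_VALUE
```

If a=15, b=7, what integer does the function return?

LOAD_FAST a → push 15. Stack: [15]
LOAD_CONST → push 3. Stack: [15, 3]
BINARY_OP >> → 15 >> 3 = 1. Stack: [1]
LOAD_FAST b → push 7. Stack: [1, 7]
LOAD_CONST → push 2. Stack: [1, 7, 2]
BINARY_OP + → 7 + 2 = 9. Stack: [1, 9]
BINARY_OP - → 1 - 9 = -8. Stack: [-8]
STORE_FAST n → n=-8. Stack: []
LOAD_FAST_LOAD_FAST n,a → push -8,15. Stack: [-8, 15]
COMPARE_OP bool(>) → -8 vs 15 = False. Stack: [False]
POP_JUMP_IF_FALSE → pop False; jump. Stack: []
LOAD_CONST → push 10. Stack: [10]
LOAD_FAST b → push 7. Stack: [10, 7]
BINARY_OP - → 10 - 7 = 3. Stack: [3]
STORE_FAST q → q=3. Stack: []
LOAD_CONST → push 5. Stack: [5]
LOAD_FAST a → push 15. Stack: [5, 15]
BINARY_OP * → 5 * 15 = 75. Stack: [75]
STORE_FAST w → w=75. Stack: []
LOAD_FAST a → push 15. Stack: [15]
LOAD_CONST → push 6. Stack: [15, 6]
BINARY_OP - → 15 - 6 = 9. Stack: [9]
STORE_FAST v → v=9. Stack: []
LOAD_FAST w → push 75. Stack: [75]
RETURN_VALUE → return 75.

75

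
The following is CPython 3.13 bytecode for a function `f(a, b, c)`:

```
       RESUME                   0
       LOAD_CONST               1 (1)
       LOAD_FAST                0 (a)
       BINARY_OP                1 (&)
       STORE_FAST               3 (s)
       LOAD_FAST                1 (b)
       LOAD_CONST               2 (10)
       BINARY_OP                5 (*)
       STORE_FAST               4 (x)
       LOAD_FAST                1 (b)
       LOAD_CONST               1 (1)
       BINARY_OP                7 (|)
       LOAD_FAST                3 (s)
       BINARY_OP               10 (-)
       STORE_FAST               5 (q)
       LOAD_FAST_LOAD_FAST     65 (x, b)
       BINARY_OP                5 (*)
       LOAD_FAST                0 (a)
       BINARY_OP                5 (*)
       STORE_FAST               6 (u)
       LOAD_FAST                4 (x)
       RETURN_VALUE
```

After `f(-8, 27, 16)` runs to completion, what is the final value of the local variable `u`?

LOAD_CONST → push 1. Stack: [1]
LOAD_FAST a → push -8. Stack: [1, -8]
BINARY_OP & → 1 & -8 = 0. Stack: [0]
STORE_FAST s → s=0. Stack: []
LOAD_FAST b → push 27. Stack: [27]
LOAD_CONST → push 10. Stack: [27, 10]
BINARY_OP * → 27 * 10 = 270. Stack: [270]
STORE_FAST x → x=270. Stack: []
LOAD_FAST b → push 27. Stack: [27]
LOAD_CONST → push 1. Stack: [27, 1]
BINARY_OP | → 27 | 1 = 27. Stack: [27]
LOAD_FAST s → push 0. Stack: [27, 0]
BINARY_OP - → 27 - 0 = 27. Stack: [27]
STORE_FAST q → q=27. Stack: []
LOAD_FAST_LOAD_FAST x,b → push 270,27. Stack: [270, 27]
BINARY_OP * → 270 * 27 = 7290. Stack: [7290]
LOAD_FAST a → push -8. Stack: [7290, -8]
BINARY_OP * → 7290 * -8 = -58320. Stack: [-58320]
STORE_FAST u → u=-58320. Stack: []
LOAD_FAST x → push 270. Stack: [270]
RETURN_VALUE → return 270.

-58320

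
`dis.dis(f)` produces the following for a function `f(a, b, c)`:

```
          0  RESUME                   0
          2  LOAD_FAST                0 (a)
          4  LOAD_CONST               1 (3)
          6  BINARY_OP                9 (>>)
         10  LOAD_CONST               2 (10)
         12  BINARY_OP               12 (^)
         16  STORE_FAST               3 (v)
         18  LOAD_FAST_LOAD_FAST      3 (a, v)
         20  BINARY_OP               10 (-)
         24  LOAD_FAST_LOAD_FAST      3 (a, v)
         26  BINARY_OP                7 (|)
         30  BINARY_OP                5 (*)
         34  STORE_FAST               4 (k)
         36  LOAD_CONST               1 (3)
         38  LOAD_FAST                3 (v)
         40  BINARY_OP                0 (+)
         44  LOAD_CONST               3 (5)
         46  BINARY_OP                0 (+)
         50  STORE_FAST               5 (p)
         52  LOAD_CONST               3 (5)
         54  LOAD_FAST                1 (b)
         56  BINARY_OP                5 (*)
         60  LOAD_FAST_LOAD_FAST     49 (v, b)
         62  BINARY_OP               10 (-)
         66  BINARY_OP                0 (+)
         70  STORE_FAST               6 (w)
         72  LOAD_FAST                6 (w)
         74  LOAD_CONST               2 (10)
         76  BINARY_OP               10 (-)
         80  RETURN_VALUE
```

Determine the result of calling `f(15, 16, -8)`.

LOAD_FAST a → push 15. Stack: [15]
LOAD_CONST → push 3. Stack: [15, 3]
BINARY_OP >> → 15 >> 3 = 1. Stack: [1]
LOAD_CONST → push 10. Stack: [1, 10]
BINARY_OP ^ → 1 ^ 10 = 11. Stack: [11]
STORE_FAST v → v=11. Stack: []
LOAD_FAST_LOAD_FAST a,v → push 15,11. Stack: [15, 11]
BINARY_OP - → 15 - 11 = 4. Stack: [4]
LOAD_FAST_LOAD_FAST a,v → push 15,11. Stack: [4, 15, 11]
BINARY_OP | → 15 | 11 = 15. Stack: [4, 15]
BINARY_OP * → 4 * 15 = 60. Stack: [60]
STORE_FAST k → k=60. Stack: []
LOAD_CONST → push 3. Stack: [3]
LOAD_FAST v → push 11. Stack: [3, 11]
BINARY_OP + → 3 + 11 = 14. Stack: [14]
LOAD_CONST → push 5. Stack: [14, 5]
BINARY_OP + → 14 + 5 = 19. Stack: [19]
STORE_FAST p → p=19. Stack: []
LOAD_CONST → push 5. Stack: [5]
LOAD_FAST b → push 16. Stack: [5, 16]
BINARY_OP * → 5 * 16 = 80. Stack: [80]
LOAD_FAST_LOAD_FAST v,b → push 11,16. Stack: [80, 11, 16]
BINARY_OP - → 11 - 16 = -5. Stack: [80, -5]
BINARY_OP + → 80 + -5 = 75. Stack: [75]
STORE_FAST w → w=75. Stack: []
LOAD_FAST w → push 75. Stack: [75]
LOAD_CONST → push 10. Stack: [75, 10]
BINARY_OP - → 75 - 10 = 65. Stack: [65]
RETURN_VALUE → return 65.

65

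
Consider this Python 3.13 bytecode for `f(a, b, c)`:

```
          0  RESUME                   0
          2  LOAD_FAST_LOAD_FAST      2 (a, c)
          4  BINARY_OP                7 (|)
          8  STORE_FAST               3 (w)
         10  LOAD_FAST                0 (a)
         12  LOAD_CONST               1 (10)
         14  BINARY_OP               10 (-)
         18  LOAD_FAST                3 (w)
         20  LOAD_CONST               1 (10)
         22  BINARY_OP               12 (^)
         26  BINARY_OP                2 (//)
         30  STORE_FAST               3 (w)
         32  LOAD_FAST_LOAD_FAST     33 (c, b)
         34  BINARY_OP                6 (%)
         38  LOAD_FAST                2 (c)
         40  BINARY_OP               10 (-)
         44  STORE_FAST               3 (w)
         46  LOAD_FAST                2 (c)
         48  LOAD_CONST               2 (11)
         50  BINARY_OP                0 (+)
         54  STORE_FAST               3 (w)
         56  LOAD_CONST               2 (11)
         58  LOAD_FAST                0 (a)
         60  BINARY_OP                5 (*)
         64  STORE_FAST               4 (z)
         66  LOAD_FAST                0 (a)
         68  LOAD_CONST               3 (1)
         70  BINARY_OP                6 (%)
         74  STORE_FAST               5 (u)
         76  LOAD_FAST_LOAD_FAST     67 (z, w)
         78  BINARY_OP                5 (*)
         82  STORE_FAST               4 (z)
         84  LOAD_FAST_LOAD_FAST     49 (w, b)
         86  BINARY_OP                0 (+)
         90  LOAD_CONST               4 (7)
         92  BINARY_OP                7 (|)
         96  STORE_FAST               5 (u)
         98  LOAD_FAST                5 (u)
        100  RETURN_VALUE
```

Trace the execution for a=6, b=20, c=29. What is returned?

LOAD_FAST_LOAD_FAST a,c → push 6,29. Stack: [6, 29]
BINARY_OP | → 6 | 29 = 31. Stack: [31]
STORE_FAST w → w=31. Stack: []
LOAD_FAST a → push 6. Stack: [6]
LOAD_CONST → push 10. Stack: [6, 10]
BINARY_OP - → 6 - 10 = -4. Stack: [-4]
LOAD_FAST w → push 31. Stack: [-4, 31]
LOAD_CONST → push 10. Stack: [-4, 31, 10]
BINARY_OP ^ → 31 ^ 10 = 21. Stack: [-4, 21]
BINARY_OP // → -4 // 21 = -1. Stack: [-1]
STORE_FAST w → w=-1. Stack: []
LOAD_FAST_LOAD_FAST c,b → push 29,20. Stack: [29, 20]
BINARY_OP % → 29 % 20 = 9. Stack: [9]
LOAD_FAST c → push 29. Stack: [9, 29]
BINARY_OP - → 9 - 29 = -20. Stack: [-20]
STORE_FAST w → w=-20. Stack: []
LOAD_FAST c → push 29. Stack: [29]
LOAD_CONST → push 11. Stack: [29, 11]
BINARY_OP + → 29 + 11 = 40. Stack: [40]
STORE_FAST w → w=40. Stack: []
LOAD_CONST → push 11. Stack: [11]
LOAD_FAST a → push 6. Stack: [11, 6]
BINARY_OP * → 11 * 6 = 66. Stack: [66]
STORE_FAST z → z=66. Stack: []
LOAD_FAST a → push 6. Stack: [6]
LOAD_CONST → push 1. Stack: [6, 1]
BINARY_OP % → 6 % 1 = 0. Stack: [0]
STORE_FAST u → u=0. Stack: []
LOAD_FAST_LOAD_FAST z,w → push 66,40. Stack: [66, 40]
BINARY_OP * → 66 * 40 = 2640. Stack: [2640]
STORE_FAST z → z=2640. Stack: []
LOAD_FAST_LOAD_FAST w,b → push 40,20. Stack: [40, 20]
BINARY_OP + → 40 + 20 = 60. Stack: [60]
LOAD_CONST → push 7. Stack: [60, 7]
BINARY_OP | → 60 | 7 = 63. Stack: [63]
STORE_FAST u → u=63. Stack: []
LOAD_FAST u → push 63. Stack: [63]
RETURN_VALUE → return 63.

63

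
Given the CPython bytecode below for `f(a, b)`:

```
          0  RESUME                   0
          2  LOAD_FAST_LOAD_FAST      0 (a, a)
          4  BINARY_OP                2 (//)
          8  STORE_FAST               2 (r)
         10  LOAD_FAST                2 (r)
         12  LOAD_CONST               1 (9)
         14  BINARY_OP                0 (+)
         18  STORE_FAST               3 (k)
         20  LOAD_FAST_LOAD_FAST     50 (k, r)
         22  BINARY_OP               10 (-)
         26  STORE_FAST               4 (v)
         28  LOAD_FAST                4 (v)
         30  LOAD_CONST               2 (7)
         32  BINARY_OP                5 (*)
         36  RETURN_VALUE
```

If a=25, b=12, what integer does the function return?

LOAD_FAST_LOAD_FAST a,a → push 25,25. Stack: [25, 25]
BINARY_OP // → 25 // 25 = 1. Stack: [1]
STORE_FAST r → r=1. Stack: []
LOAD_FAST r → push 1. Stack: [1]
LOAD_CONST → push 9. Stack: [1, 9]
BINARY_OP + → 1 + 9 = 10. Stack: [10]
STORE_FAST k → k=10. Stack: []
LOAD_FAST_LOAD_FAST k,r → push 10,1. Stack: [10, 1]
BINARY_OP - → 10 - 1 = 9. Stack: [9]
STORE_FAST v → v=9. Stack: []
LOAD_FAST v → push 9. Stack: [9]
LOAD_CONST → push 7. Stack: [9, 7]
BINARY_OP * → 9 * 7 = 63. Stack: [63]
RETURN_VALUE → return 63.

63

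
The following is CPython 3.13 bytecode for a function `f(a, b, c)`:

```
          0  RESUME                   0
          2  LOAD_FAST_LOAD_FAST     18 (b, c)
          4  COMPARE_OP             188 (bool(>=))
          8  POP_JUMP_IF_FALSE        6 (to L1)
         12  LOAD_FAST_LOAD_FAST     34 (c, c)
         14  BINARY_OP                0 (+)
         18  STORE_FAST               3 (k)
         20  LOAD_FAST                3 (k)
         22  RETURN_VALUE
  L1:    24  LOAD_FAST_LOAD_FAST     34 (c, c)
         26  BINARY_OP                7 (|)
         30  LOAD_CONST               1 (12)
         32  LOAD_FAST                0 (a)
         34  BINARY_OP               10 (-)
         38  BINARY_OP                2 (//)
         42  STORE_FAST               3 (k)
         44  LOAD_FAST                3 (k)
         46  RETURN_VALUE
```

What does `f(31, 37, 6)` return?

12

LOAD_FAST_LOAD_FAST b,c → push 37,6. Stack: [37, 6]
COMPARE_OP bool(>=) → 37 vs 6 = True. Stack: [True]
POP_JUMP_IF_FALSE → pop True; no jump. Stack: []
LOAD_FAST_LOAD_FAST c,c → push 6,6. Stack: [6, 6]
BINARY_OP + → 6 + 6 = 12. Stack: [12]
STORE_FAST k → k=12. Stack: []
LOAD_FAST k → push 12. Stack: [12]
RETURN_VALUE → return 12.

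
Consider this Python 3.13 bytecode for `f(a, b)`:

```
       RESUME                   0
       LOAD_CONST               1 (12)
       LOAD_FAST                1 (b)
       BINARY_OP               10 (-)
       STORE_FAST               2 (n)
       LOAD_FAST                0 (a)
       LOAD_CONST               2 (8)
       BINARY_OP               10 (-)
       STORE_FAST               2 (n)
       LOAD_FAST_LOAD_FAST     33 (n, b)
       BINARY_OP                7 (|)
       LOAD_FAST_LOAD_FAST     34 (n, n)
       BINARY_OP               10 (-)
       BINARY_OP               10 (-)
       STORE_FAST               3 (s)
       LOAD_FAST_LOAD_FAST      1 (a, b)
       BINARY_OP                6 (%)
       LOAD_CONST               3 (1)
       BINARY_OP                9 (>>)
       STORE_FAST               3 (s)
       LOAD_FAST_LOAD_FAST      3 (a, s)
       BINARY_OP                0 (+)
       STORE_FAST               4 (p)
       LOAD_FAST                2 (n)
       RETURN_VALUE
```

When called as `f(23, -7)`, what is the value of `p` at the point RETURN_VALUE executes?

20

LOAD_CONST → push 12. Stack: [12]
LOAD_FAST b → push -7. Stack: [12, -7]
BINARY_OP - → 12 - -7 = 19. Stack: [19]
STORE_FAST n → n=19. Stack: []
LOAD_FAST a → push 23. Stack: [23]
LOAD_CONST → push 8. Stack: [23, 8]
BINARY_OP - → 23 - 8 = 15. Stack: [15]
STORE_FAST n → n=15. Stack: []
LOAD_FAST_LOAD_FAST n,b → push 15,-7. Stack: [15, -7]
BINARY_OP | → 15 | -7 = -1. Stack: [-1]
LOAD_FAST_LOAD_FAST n,n → push 15,15. Stack: [-1, 15, 15]
BINARY_OP - → 15 - 15 = 0. Stack: [-1, 0]
BINARY_OP - → -1 - 0 = -1. Stack: [-1]
STORE_FAST s → s=-1. Stack: []
LOAD_FAST_LOAD_FAST a,b → push 23,-7. Stack: [23, -7]
BINARY_OP % → 23 % -7 = -5. Stack: [-5]
LOAD_CONST → push 1. Stack: [-5, 1]
BINARY_OP >> → -5 >> 1 = -3. Stack: [-3]
STORE_FAST s → s=-3. Stack: []
LOAD_FAST_LOAD_FAST a,s → push 23,-3. Stack: [23, -3]
BINARY_OP + → 23 + -3 = 20. Stack: [20]
STORE_FAST p → p=20. Stack: []
LOAD_FAST n → push 15. Stack: [15]
RETURN_VALUE → return 15.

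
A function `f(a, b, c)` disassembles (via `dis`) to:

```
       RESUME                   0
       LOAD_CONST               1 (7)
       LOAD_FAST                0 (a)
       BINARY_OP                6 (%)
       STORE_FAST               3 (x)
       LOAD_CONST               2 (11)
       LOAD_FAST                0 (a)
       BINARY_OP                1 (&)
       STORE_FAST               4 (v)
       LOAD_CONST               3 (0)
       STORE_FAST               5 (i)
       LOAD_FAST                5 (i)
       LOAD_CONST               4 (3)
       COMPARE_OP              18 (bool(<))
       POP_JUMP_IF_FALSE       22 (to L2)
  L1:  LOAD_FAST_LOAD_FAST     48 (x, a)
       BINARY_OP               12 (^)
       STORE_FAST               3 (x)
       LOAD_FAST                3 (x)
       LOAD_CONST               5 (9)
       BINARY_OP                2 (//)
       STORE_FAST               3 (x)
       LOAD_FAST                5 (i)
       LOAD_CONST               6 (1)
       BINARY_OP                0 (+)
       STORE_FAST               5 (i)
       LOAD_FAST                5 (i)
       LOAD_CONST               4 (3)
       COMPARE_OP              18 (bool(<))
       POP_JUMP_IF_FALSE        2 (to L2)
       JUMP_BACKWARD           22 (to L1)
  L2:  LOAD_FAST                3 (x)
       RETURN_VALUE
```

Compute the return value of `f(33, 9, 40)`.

LOAD_CONST → push 7. Stack: [7]
LOAD_FAST a → push 33. Stack: [7, 33]
BINARY_OP % → 7 % 33 = 7. Stack: [7]
STORE_FAST x → x=7. Stack: []
LOAD_CONST → push 11. Stack: [11]
LOAD_FAST a → push 33. Stack: [11, 33]
BINARY_OP & → 11 & 33 = 1. Stack: [1]
STORE_FAST v → v=1. Stack: []
LOAD_CONST → push 0. Stack: [0]
STORE_FAST i → i=0. Stack: []
LOAD_FAST i → push 0. Stack: [0]
LOAD_CONST → push 3. Stack: [0, 3]
COMPARE_OP bool(<) → 0 vs 3 = True. Stack: [True]
POP_JUMP_IF_FALSE → pop True; no jump. Stack: []
LOAD_FAST_LOAD_FAST x,a → push 7,33. Stack: [7, 33]
BINARY_OP ^ → 7 ^ 33 = 38. Stack: [38]
STORE_FAST x → x=38. Stack: []
LOAD_FAST x → push 38. Stack: [38]
LOAD_CONST → push 9. Stack: [38, 9]
BINARY_OP // → 38 // 9 = 4. Stack: [4]
STORE_FAST x → x=4. Stack: []
LOAD_FAST i → push 0. Stack: [0]
LOAD_CONST → push 1. Stack: [0, 1]
BINARY_OP + → 0 + 1 = 1. Stack: [1]
STORE_FAST i → i=1. Stack: []
LOAD_FAST i → push 1. Stack: [1]
LOAD_CONST → push 3. Stack: [1, 3]
COMPARE_OP bool(<) → 1 vs 3 = True. Stack: [True]
POP_JUMP_IF_FALSE → pop True; no jump. Stack: []
LOAD_FAST_LOAD_FAST x,a → push 4,33. Stack: [4, 33]
BINARY_OP ^ → 4 ^ 33 = 37. Stack: [37]
STORE_FAST x → x=37. Stack: []
LOAD_FAST x → push 37. Stack: [37]
LOAD_CONST → push 9. Stack: [37, 9]
BINARY_OP // → 37 // 9 = 4. Stack: [4]
STORE_FAST x → x=4. Stack: []
LOAD_FAST i → push 1. Stack: [1]
LOAD_CONST → push 1. Stack: [1, 1]
BINARY_OP + → 1 + 1 = 2. Stack: [2]
STORE_FAST i → i=2. Stack: []
LOAD_FAST i → push 2. Stack: [2]
LOAD_CONST → push 3. Stack: [2, 3]
COMPARE_OP bool(<) → 2 vs 3 = True. Stack: [True]
POP_JUMP_IF_FALSE → pop True; no jump. Stack: []
LOAD_FAST_LOAD_FAST x,a → push 4,33. Stack: [4, 33]
BINARY_OP ^ → 4 ^ 33 = 37. Stack: [37]
STORE_FAST x → x=37. Stack: []
LOAD_FAST x → push 37. Stack: [37]
LOAD_CONST → push 9. Stack: [37, 9]
BINARY_OP // → 37 // 9 = 4. Stack: [4]
STORE_FAST x → x=4. Stack: []
LOAD_FAST i → push 2. Stack: [2]
LOAD_CONST → push 1. Stack: [2, 1]
BINARY_OP + → 2 + 1 = 3. Stack: [3]
STORE_FAST i → i=3. Stack: []
LOAD_FAST i → push 3. Stack: [3]
LOAD_CONST → push 3. Stack: [3, 3]
COMPARE_OP bool(<) → 3 vs 3 = False. Stack: [False]
POP_JUMP_IF_FALSE → pop False; jump. Stack: []
LOAD_FAST x → push 4. Stack: [4]
RETURN_VALUE → return 4.

4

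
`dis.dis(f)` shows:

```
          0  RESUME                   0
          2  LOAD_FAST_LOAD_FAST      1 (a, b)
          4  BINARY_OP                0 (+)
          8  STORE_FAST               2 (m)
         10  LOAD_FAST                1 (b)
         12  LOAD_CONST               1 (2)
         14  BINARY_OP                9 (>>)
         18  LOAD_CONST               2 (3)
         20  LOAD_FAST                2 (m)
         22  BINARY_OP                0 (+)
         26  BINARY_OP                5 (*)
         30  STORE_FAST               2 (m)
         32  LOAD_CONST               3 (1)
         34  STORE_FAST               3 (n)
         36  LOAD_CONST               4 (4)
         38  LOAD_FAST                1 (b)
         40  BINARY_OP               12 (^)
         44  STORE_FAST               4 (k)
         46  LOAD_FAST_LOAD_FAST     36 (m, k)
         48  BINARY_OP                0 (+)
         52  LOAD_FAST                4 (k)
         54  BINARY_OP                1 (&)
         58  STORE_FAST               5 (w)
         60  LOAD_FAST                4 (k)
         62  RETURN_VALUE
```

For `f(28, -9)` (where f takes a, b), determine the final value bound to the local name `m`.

-66

LOAD_FAST_LOAD_FAST a,b → push 28,-9. Stack: [28, -9]
BINARY_OP + → 28 + -9 = 19. Stack: [19]
STORE_FAST m → m=19. Stack: []
LOAD_FAST b → push -9. Stack: [-9]
LOAD_CONST → push 2. Stack: [-9, 2]
BINARY_OP >> → -9 >> 2 = -3. Stack: [-3]
LOAD_CONST → push 3. Stack: [-3, 3]
LOAD_FAST m → push 19. Stack: [-3, 3, 19]
BINARY_OP + → 3 + 19 = 22. Stack: [-3, 22]
BINARY_OP * → -3 * 22 = -66. Stack: [-66]
STORE_FAST m → m=-66. Stack: []
LOAD_CONST → push 1. Stack: [1]
STORE_FAST n → n=1. Stack: []
LOAD_CONST → push 4. Stack: [4]
LOAD_FAST b → push -9. Stack: [4, -9]
BINARY_OP ^ → 4 ^ -9 = -13. Stack: [-13]
STORE_FAST k → k=-13. Stack: []
LOAD_FAST_LOAD_FAST m,k → push -66,-13. Stack: [-66, -13]
BINARY_OP + → -66 + -13 = -79. Stack: [-79]
LOAD_FAST k → push -13. Stack: [-79, -13]
BINARY_OP & → -79 & -13 = -79. Stack: [-79]
STORE_FAST w → w=-79. Stack: []
LOAD_FAST k → push -13. Stack: [-13]
RETURN_VALUE → return -13.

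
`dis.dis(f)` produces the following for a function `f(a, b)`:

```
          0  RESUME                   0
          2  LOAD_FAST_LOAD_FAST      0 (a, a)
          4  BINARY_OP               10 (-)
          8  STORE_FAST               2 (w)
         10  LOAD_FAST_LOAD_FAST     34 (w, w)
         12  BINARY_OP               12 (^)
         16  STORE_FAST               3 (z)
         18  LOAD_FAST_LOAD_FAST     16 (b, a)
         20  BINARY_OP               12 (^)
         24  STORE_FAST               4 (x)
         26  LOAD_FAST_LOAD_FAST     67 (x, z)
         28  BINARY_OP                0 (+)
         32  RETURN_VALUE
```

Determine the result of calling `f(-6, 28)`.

-26

LOAD_FAST_LOAD_FAST a,a → push -6,-6. Stack: [-6, -6]
BINARY_OP - → -6 - -6 = 0. Stack: [0]
STORE_FAST w → w=0. Stack: []
LOAD_FAST_LOAD_FAST w,w → push 0,0. Stack: [0, 0]
BINARY_OP ^ → 0 ^ 0 = 0. Stack: [0]
STORE_FAST z → z=0. Stack: []
LOAD_FAST_LOAD_FAST b,a → push 28,-6. Stack: [28, -6]
BINARY_OP ^ → 28 ^ -6 = -26. Stack: [-26]
STORE_FAST x → x=-26. Stack: []
LOAD_FAST_LOAD_FAST x,z → push -26,0. Stack: [-26, 0]
BINARY_OP + → -26 + 0 = -26. Stack: [-26]
RETURN_VALUE → return -26.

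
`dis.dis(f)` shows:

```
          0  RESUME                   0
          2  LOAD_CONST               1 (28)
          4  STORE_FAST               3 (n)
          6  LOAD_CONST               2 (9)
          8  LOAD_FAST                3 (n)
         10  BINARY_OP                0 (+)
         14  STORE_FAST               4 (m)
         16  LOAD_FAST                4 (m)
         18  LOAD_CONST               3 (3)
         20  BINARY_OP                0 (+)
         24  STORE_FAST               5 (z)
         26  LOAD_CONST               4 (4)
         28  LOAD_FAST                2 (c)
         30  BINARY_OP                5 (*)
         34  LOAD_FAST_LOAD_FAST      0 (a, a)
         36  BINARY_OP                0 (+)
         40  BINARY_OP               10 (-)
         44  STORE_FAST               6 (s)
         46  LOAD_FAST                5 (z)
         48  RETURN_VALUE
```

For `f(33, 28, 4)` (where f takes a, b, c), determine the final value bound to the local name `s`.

LOAD_CONST → push 28. Stack: [28]
STORE_FAST n → n=28. Stack: []
LOAD_CONST → push 9. Stack: [9]
LOAD_FAST n → push 28. Stack: [9, 28]
BINARY_OP + → 9 + 28 = 37. Stack: [37]
STORE_FAST m → m=37. Stack: []
LOAD_FAST m → push 37. Stack: [37]
LOAD_CONST → push 3. Stack: [37, 3]
BINARY_OP + → 37 + 3 = 40. Stack: [40]
STORE_FAST z → z=40. Stack: []
LOAD_CONST → push 4. Stack: [4]
LOAD_FAST c → push 4. Stack: [4, 4]
BINARY_OP * → 4 * 4 = 16. Stack: [16]
LOAD_FAST_LOAD_FAST a,a → push 33,33. Stack: [16, 33, 33]
BINARY_OP + → 33 + 33 = 66. Stack: [16, 66]
BINARY_OP - → 16 - 66 = -50. Stack: [-50]
STORE_FAST s → s=-50. Stack: []
LOAD_FAST z → push 40. Stack: [40]
RETURN_VALUE → return 40.

-50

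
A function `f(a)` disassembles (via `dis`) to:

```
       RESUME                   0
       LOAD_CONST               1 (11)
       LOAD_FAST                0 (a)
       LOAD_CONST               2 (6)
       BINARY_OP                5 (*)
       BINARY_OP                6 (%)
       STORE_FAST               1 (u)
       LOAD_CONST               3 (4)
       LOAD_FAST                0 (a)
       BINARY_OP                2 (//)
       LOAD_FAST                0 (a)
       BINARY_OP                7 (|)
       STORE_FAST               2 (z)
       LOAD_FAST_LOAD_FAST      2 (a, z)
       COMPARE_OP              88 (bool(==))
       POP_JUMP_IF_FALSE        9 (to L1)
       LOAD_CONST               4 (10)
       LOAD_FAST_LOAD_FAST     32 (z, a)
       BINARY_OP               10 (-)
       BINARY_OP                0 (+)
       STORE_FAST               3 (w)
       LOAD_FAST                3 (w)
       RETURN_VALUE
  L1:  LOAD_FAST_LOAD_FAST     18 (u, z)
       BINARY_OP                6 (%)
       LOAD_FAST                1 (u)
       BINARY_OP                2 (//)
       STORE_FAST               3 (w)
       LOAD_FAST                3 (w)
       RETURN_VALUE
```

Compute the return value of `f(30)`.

LOAD_CONST → push 11. Stack: [11]
LOAD_FAST a → push 30. Stack: [11, 30]
LOAD_CONST → push 6. Stack: [11, 30, 6]
BINARY_OP * → 30 * 6 = 180. Stack: [11, 180]
BINARY_OP % → 11 % 180 = 11. Stack: [11]
STORE_FAST u → u=11. Stack: []
LOAD_CONST → push 4. Stack: [4]
LOAD_FAST a → push 30. Stack: [4, 30]
BINARY_OP // → 4 // 30 = 0. Stack: [0]
LOAD_FAST a → push 30. Stack: [0, 30]
BINARY_OP | → 0 | 30 = 30. Stack: [30]
STORE_FAST z → z=30. Stack: []
LOAD_FAST_LOAD_FAST a,z → push 30,30. Stack: [30, 30]
COMPARE_OP bool(==) → 30 vs 30 = True. Stack: [True]
POP_JUMP_IF_FALSE → pop True; no jump. Stack: []
LOAD_CONST → push 10. Stack: [10]
LOAD_FAST_LOAD_FAST z,a → push 30,30. Stack: [10, 30, 30]
BINARY_OP - → 30 - 30 = 0. Stack: [10, 0]
BINARY_OP + → 10 + 0 = 10. Stack: [10]
STORE_FAST w → w=10. Stack: []
LOAD_FAST w → push 10. Stack: [10]
RETURN_VALUE → return 10.

10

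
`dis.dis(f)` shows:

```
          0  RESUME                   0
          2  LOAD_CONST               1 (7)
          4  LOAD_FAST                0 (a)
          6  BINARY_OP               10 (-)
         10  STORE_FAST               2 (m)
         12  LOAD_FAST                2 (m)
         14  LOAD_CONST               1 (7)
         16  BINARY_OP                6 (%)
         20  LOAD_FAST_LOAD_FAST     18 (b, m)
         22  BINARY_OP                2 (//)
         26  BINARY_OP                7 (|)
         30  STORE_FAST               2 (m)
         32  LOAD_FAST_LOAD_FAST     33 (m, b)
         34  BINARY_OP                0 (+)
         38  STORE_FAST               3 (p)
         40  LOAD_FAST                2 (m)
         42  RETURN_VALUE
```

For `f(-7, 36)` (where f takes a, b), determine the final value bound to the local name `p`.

LOAD_CONST → push 7. Stack: [7]
LOAD_FAST a → push -7. Stack: [7, -7]
BINARY_OP - → 7 - -7 = 14. Stack: [14]
STORE_FAST m → m=14. Stack: []
LOAD_FAST m → push 14. Stack: [14]
LOAD_CONST → push 7. Stack: [14, 7]
BINARY_OP % → 14 % 7 = 0. Stack: [0]
LOAD_FAST_LOAD_FAST b,m → push 36,14. Stack: [0, 36, 14]
BINARY_OP // → 36 // 14 = 2. Stack: [0, 2]
BINARY_OP | → 0 | 2 = 2. Stack: [2]
STORE_FAST m → m=2. Stack: []
LOAD_FAST_LOAD_FAST m,b → push 2,36. Stack: [2, 36]
BINARY_OP + → 2 + 36 = 38. Stack: [38]
STORE_FAST p → p=38. Stack: []
LOAD_FAST m → push 2. Stack: [2]
RETURN_VALUE → return 2.

38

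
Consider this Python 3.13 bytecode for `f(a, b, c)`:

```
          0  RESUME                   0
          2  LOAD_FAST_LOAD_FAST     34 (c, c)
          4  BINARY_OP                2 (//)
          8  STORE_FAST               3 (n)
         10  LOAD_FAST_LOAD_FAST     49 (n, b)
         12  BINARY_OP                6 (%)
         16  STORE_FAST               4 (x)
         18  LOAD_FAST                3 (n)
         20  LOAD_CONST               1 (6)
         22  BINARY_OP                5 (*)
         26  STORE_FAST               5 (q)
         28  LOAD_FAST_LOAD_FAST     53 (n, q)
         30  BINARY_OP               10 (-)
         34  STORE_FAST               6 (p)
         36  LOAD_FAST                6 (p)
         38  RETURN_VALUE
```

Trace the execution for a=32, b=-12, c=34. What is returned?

-5

LOAD_FAST_LOAD_FAST c,c → push 34,34. Stack: [34, 34]
BINARY_OP // → 34 // 34 = 1. Stack: [1]
STORE_FAST n → n=1. Stack: []
LOAD_FAST_LOAD_FAST n,b → push 1,-12. Stack: [1, -12]
BINARY_OP % → 1 % -12 = -11. Stack: [-11]
STORE_FAST x → x=-11. Stack: []
LOAD_FAST n → push 1. Stack: [1]
LOAD_CONST → push 6. Stack: [1, 6]
BINARY_OP * → 1 * 6 = 6. Stack: [6]
STORE_FAST q → q=6. Stack: []
LOAD_FAST_LOAD_FAST n,q → push 1,6. Stack: [1, 6]
BINARY_OP - → 1 - 6 = -5. Stack: [-5]
STORE_FAST p → p=-5. Stack: []
LOAD_FAST p → push -5. Stack: [-5]
RETURN_VALUE → return -5.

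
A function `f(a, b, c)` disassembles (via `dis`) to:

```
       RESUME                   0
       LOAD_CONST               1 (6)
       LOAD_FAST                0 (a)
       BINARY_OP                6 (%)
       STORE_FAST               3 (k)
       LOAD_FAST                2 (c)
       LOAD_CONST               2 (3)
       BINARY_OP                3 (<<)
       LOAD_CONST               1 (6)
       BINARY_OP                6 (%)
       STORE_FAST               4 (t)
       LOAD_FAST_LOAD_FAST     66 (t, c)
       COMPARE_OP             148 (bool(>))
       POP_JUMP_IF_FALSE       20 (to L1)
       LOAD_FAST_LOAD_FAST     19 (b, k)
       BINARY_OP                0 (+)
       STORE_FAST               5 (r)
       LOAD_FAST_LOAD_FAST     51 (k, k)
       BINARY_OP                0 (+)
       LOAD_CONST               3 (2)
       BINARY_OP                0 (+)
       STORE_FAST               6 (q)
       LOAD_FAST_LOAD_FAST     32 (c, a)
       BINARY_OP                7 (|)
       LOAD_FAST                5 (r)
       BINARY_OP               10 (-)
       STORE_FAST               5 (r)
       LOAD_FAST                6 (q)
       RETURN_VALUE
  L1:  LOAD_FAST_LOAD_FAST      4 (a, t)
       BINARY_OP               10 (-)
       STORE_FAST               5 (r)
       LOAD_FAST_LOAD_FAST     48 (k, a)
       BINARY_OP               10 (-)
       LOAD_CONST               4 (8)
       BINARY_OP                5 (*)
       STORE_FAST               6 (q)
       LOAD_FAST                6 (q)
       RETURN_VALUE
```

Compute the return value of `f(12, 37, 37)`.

-48

LOAD_CONST → push 6. Stack: [6]
LOAD_FAST a → push 12. Stack: [6, 12]
BINARY_OP % → 6 % 12 = 6. Stack: [6]
STORE_FAST k → k=6. Stack: []
LOAD_FAST c → push 37. Stack: [37]
LOAD_CONST → push 3. Stack: [37, 3]
BINARY_OP << → 37 << 3 = 296. Stack: [296]
LOAD_CONST → push 6. Stack: [296, 6]
BINARY_OP % → 296 % 6 = 2. Stack: [2]
STORE_FAST t → t=2. Stack: []
LOAD_FAST_LOAD_FAST t,c → push 2,37. Stack: [2, 37]
COMPARE_OP bool(>) → 2 vs 37 = False. Stack: [False]
POP_JUMP_IF_FALSE → pop False; jump. Stack: []
LOAD_FAST_LOAD_FAST a,t → push 12,2. Stack: [12, 2]
BINARY_OP - → 12 - 2 = 10. Stack: [10]
STORE_FAST r → r=10. Stack: []
LOAD_FAST_LOAD_FAST k,a → push 6,12. Stack: [6, 12]
BINARY_OP - → 6 - 12 = -6. Stack: [-6]
LOAD_CONST → push 8. Stack: [-6, 8]
BINARY_OP * → -6 * 8 = -48. Stack: [-48]
STORE_FAST q → q=-48. Stack: []
LOAD_FAST q → push -48. Stack: [-48]
RETURN_VALUE → return -48.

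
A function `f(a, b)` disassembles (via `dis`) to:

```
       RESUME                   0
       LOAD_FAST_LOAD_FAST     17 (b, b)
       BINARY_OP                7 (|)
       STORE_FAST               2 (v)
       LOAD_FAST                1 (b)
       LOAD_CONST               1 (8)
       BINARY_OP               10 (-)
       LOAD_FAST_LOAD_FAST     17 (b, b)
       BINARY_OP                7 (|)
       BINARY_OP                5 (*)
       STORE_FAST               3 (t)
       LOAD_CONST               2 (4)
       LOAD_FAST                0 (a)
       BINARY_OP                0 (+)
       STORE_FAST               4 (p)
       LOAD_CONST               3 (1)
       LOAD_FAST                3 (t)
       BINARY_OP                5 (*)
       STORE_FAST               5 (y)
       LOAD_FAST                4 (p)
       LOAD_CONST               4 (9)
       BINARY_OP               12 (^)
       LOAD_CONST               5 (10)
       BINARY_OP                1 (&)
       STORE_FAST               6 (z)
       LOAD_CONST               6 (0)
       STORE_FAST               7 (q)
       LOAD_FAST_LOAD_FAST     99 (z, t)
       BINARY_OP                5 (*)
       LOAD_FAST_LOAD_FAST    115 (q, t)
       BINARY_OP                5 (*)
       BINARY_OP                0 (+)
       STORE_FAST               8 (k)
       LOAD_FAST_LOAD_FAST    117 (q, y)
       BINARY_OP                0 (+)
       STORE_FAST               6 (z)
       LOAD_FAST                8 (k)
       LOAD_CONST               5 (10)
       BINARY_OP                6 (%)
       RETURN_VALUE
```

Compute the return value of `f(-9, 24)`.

LOAD_FAST_LOAD_FAST b,b → push 24,24. Stack: [24, 24]
BINARY_OP | → 24 | 24 = 24. Stack: [24]
STORE_FAST v → v=24. Stack: []
LOAD_FAST b → push 24. Stack: [24]
LOAD_CONST → push 8. Stack: [24, 8]
BINARY_OP - → 24 - 8 = 16. Stack: [16]
LOAD_FAST_LOAD_FAST b,b → push 24,24. Stack: [16, 24, 24]
BINARY_OP | → 24 | 24 = 24. Stack: [16, 24]
BINARY_OP * → 16 * 24 = 384. Stack: [384]
STORE_FAST t → t=384. Stack: []
LOAD_CONST → push 4. Stack: [4]
LOAD_FAST a → push -9. Stack: [4, -9]
BINARY_OP + → 4 + -9 = -5. Stack: [-5]
STORE_FAST p → p=-5. Stack: []
LOAD_CONST → push 1. Stack: [1]
LOAD_FAST t → push 384. Stack: [1, 384]
BINARY_OP * → 1 * 384 = 384. Stack: [384]
STORE_FAST y → y=384. Stack: []
LOAD_FAST p → push -5. Stack: [-5]
LOAD_CONST → push 9. Stack: [-5, 9]
BINARY_OP ^ → -5 ^ 9 = -14. Stack: [-14]
LOAD_CONST → push 10. Stack: [-14, 10]
BINARY_OP & → -14 & 10 = 2. Stack: [2]
STORE_FAST z → z=2. Stack: []
LOAD_CONST → push 0. Stack: [0]
STORE_FAST q → q=0. Stack: []
LOAD_FAST_LOAD_FAST z,t → push 2,384. Stack: [2, 384]
BINARY_OP * → 2 * 384 = 768. Stack: [768]
LOAD_FAST_LOAD_FAST q,t → push 0,384. Stack: [768, 0, 384]
BINARY_OP * → 0 * 384 = 0. Stack: [768, 0]
BINARY_OP + → 768 + 0 = 768. Stack: [768]
STORE_FAST k → k=768. Stack: []
LOAD_FAST_LOAD_FAST q,y → push 0,384. Stack: [0, 384]
BINARY_OP + → 0 + 384 = 384. Stack: [384]
STORE_FAST z → z=384. Stack: []
LOAD_FAST k → push 768. Stack: [768]
LOAD_CONST → push 10. Stack: [768, 10]
BINARY_OP % → 768 % 10 = 8. Stack: [8]
RETURN_VALUE → return 8.

8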